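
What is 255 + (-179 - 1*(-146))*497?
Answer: -16146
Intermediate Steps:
255 + (-179 - 1*(-146))*497 = 255 + (-179 + 146)*497 = 255 - 33*497 = 255 - 16401 = -16146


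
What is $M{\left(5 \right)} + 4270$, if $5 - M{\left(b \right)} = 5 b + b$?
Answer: $4245$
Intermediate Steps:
$M{\left(b \right)} = 5 - 6 b$ ($M{\left(b \right)} = 5 - \left(5 b + b\right) = 5 - 6 b$)
$M{\left(5 \right)} + 4270 = \left(5 - 30\right) + 4270 = -25 + 4270 = 4245$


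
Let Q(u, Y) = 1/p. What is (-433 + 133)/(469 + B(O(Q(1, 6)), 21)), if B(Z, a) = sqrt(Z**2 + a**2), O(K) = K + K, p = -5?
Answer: -293125/457333 + 125*sqrt(11029)/457333 ≈ -0.61224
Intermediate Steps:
Q(u, Y) = -1/5 (Q(u, Y) = 1/(-5) = 1*(-1/5) = -1/5)
O(K) = 2*K
(-433 + 133)/(469 + B(O(Q(1, 6)), 21)) = (-433 + 133)/(469 + sqrt((2*(-1/5))**2 + 21**2)) = -300/(469 + sqrt((-2/5)**2 + 441)) = -300/(469 + sqrt(4/25 + 441)) = -300/(469 + sqrt(11029/25)) = -300/(469 + sqrt(11029)/5)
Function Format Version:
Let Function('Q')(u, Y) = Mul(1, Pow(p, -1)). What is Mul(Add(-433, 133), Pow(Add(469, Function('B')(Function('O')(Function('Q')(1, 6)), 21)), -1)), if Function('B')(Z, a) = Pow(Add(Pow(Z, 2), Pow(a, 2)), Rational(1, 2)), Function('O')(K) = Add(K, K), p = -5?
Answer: Add(Rational(-293125, 457333), Mul(Rational(125, 457333), Pow(11029, Rational(1, 2)))) ≈ -0.61224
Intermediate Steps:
Function('Q')(u, Y) = Rational(-1, 5) (Function('Q')(u, Y) = Mul(1, Pow(-5, -1)) = Mul(1, Rational(-1, 5)) = Rational(-1, 5))
Function('O')(K) = Mul(2, K)
Mul(Add(-433, 133), Pow(Add(469, Function('B')(Function('O')(Function('Q')(1, 6)), 21)), -1)) = Mul(Add(-433, 133), Pow(Add(469, Pow(Add(Pow(Mul(2, Rational(-1, 5)), 2), Pow(21, 2)), Rational(1, 2))), -1)) = Mul(-300, Pow(Add(469, Pow(Add(Pow(Rational(-2, 5), 2), 441), Rational(1, 2))), -1)) = Mul(-300, Pow(Add(469, Pow(Add(Rational(4, 25), 441), Rational(1, 2))), -1)) = Mul(-300, Pow(Add(469, Pow(Rational(11029, 25), Rational(1, 2))), -1)) = Mul(-300, Pow(Add(469, Mul(Rational(1, 5), Pow(11029, Rational(1, 2)))), -1))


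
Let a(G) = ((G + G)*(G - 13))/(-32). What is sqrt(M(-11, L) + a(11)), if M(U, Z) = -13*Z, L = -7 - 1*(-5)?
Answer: sqrt(438)/4 ≈ 5.2321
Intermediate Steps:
L = -2 (L = -7 + 5 = -2)
a(G) = -G*(-13 + G)/16 (a(G) = ((2*G)*(-13 + G))*(-1/32) = (2*G*(-13 + G))*(-1/32) = -G*(-13 + G)/16)
sqrt(M(-11, L) + a(11)) = sqrt(-13*(-2) + (1/16)*11*(13 - 1*11)) = sqrt(26 + (1/16)*11*(13 - 11)) = sqrt(26 + (1/16)*11*2) = sqrt(26 + 11/8) = sqrt(219/8) = sqrt(438)/4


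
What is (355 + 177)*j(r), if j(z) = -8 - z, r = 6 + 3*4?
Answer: -13832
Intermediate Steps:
r = 18 (r = 6 + 12 = 18)
(355 + 177)*j(r) = (355 + 177)*(-8 - 1*18) = 532*(-8 - 18) = 532*(-26) = -13832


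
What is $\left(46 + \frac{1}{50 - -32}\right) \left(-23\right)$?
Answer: $- \frac{86779}{82} \approx -1058.3$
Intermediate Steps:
$\left(46 + \frac{1}{50 - -32}\right) \left(-23\right) = \left(46 + \frac{1}{50 + 32}\right) \left(-23\right) = \left(46 + \frac{1}{82}\right) \left(-23\right) = \frac{3773}{82} \left(-23\right) = - \frac{86779}{82}$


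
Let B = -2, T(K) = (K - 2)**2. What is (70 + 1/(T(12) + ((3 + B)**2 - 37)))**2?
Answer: 20079361/4096 ≈ 4902.2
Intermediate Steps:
T(K) = (-2 + K)**2
(70 + 1/(T(12) + ((3 + B)**2 - 37)))**2 = (70 + 1/((-2 + 12)**2 + ((3 - 2)**2 - 37)))**2 = (70 + 1/(10**2 + (1**2 - 37)))**2 = (70 + 1/(100 + (1 - 37)))**2 = (70 + 1/(100 - 36))**2 = (70 + 1/64)**2 = (4481/64)**2 = 20079361/4096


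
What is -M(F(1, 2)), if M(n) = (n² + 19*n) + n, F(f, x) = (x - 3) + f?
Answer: 0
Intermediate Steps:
F(f, x) = -3 + f + x (F(f, x) = (-3 + x) + f = -3 + f + x)
M(n) = n² + 20*n
-M(F(1, 2)) = -(-3 + 1 + 2)*(20 + (-3 + 1 + 2)) = -0*(20 + 0) = -0*20 = -1*0 = 0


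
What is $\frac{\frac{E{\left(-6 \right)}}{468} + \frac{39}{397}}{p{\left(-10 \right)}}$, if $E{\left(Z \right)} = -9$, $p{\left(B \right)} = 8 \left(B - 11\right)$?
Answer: $- \frac{233}{495456} \approx -0.00047027$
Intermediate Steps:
$p{\left(B \right)} = -88 + 8 B$ ($p{\left(B \right)} = 8 \left(-11 + B\right) = -88 + 8 B$)
$\frac{\frac{E{\left(-6 \right)}}{468} + \frac{39}{397}}{p{\left(-10 \right)}} = \frac{- \frac{9}{468} + \frac{39}{397}}{-88 + 8 \left(-10\right)} = \frac{\left(-9\right) \frac{1}{468} + 39 \cdot \frac{1}{397}}{-88 - 80} = \frac{- \frac{1}{52} + \frac{39}{397}}{-168} = \frac{1631}{20644} \left(- \frac{1}{168}\right) = - \frac{233}{495456}$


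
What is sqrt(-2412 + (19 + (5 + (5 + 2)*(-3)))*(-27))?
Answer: 3*I*sqrt(277) ≈ 49.93*I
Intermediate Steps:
sqrt(-2412 + (19 + (5 + (5 + 2)*(-3)))*(-27)) = sqrt(-2412 + (19 + (5 + 7*(-3)))*(-27)) = sqrt(-2412 + (19 + (5 - 21))*(-27)) = sqrt(-2412 + (19 - 16)*(-27)) = sqrt(-2412 + 3*(-27)) = sqrt(-2412 - 81) = sqrt(-2493) = 3*I*sqrt(277)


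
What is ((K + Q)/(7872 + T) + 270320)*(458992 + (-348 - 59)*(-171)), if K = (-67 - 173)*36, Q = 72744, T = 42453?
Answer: 2396960488891752/16775 ≈ 1.4289e+11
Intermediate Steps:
K = -8640 (K = -240*36 = -8640)
((K + Q)/(7872 + T) + 270320)*(458992 + (-348 - 59)*(-171)) = ((-8640 + 72744)/(7872 + 42453) + 270320)*(458992 + (-348 - 59)*(-171)) = (64104/50325 + 270320)*(458992 - 407*(-171)) = (64104*(1/50325) + 270320)*(458992 + 69597) = (21368/16775 + 270320)*528589 = (4534639368/16775)*528589 = 2396960488891752/16775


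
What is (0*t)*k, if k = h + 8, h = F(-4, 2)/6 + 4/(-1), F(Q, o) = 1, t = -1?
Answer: 0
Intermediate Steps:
h = -23/6 (h = 1/6 + 4/(-1) = 1*(⅙) + 4*(-1) = ⅙ - 4 = -23/6 ≈ -3.8333)
k = 25/6 (k = -23/6 + 8 = 25/6 ≈ 4.1667)
(0*t)*k = (0*(-1))*(25/6) = 0*(25/6) = 0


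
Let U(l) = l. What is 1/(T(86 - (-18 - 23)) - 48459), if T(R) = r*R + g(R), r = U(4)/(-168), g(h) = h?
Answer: -42/2030071 ≈ -2.0689e-5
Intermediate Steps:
r = -1/42 (r = 4/(-168) = 4*(-1/168) = -1/42 ≈ -0.023810)
T(R) = 41*R/42 (T(R) = -R/42 + R = 41*R/42)
1/(T(86 - (-18 - 23)) - 48459) = 1/(41*(86 - (-18 - 23))/42 - 48459) = 1/(41*(86 - 1*(-41))/42 - 48459) = 1/(41*(86 + 41)/42 - 48459) = 1/((41/42)*127 - 48459) = 1/(5207/42 - 48459) = 1/(-2030071/42) = -42/2030071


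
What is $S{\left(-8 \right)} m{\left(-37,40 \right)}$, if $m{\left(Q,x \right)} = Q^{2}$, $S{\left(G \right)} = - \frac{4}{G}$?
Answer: $\frac{1369}{2} \approx 684.5$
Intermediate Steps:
$S{\left(-8 \right)} m{\left(-37,40 \right)} = - \frac{4}{-8} \left(-37\right)^{2} = \left(-4\right) \left(- \frac{1}{8}\right) 1369 = \frac{1}{2} \cdot 1369 = \frac{1369}{2}$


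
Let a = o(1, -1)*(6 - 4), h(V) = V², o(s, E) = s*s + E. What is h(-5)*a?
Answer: 0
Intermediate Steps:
o(s, E) = E + s² (o(s, E) = s² + E = E + s²)
a = 0 (a = (-1 + 1²)*(6 - 4) = (-1 + 1)*2 = 0*2 = 0)
h(-5)*a = (-5)²*0 = 25*0 = 0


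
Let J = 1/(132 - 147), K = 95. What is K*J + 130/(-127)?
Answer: -2803/381 ≈ -7.3570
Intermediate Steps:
J = -1/15 (J = 1/(-15) = -1/15 ≈ -0.066667)
K*J + 130/(-127) = 95*(-1/15) + 130/(-127) = -19/3 + 130*(-1/127) = -19/3 - 130/127 = -2803/381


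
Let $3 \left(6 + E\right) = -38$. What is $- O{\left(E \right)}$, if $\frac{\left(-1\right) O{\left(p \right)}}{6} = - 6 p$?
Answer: $672$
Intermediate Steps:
$E = - \frac{56}{3}$ ($E = -6 + \frac{1}{3} \left(-38\right) = -6 - \frac{38}{3} = - \frac{56}{3} \approx -18.667$)
$O{\left(p \right)} = 36 p$ ($O{\left(p \right)} = - 6 \left(- 6 p\right) = 36 p$)
$- O{\left(E \right)} = - \frac{36 \left(-56\right)}{3} = \left(-1\right) \left(-672\right) = 672$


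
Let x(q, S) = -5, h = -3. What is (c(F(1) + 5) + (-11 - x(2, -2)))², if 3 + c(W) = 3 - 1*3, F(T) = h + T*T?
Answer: 81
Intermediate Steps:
F(T) = -3 + T² (F(T) = -3 + T*T = -3 + T²)
c(W) = -3 (c(W) = -3 + (3 - 1*3) = -3 + (3 - 3) = -3 + 0 = -3)
(c(F(1) + 5) + (-11 - x(2, -2)))² = (-3 + (-11 - 1*(-5)))² = (-3 + (-11 + 5))² = (-3 - 6)² = (-9)² = 81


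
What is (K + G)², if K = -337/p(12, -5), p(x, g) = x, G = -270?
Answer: 12794929/144 ≈ 88854.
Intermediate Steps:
K = -337/12 ≈ -28.083
(K + G)² = (-337/12 - 270)² = (-3577/12)² = 12794929/144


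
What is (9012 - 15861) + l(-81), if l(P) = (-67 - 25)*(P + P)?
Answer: 8055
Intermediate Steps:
l(P) = -184*P
(9012 - 15861) + l(-81) = (9012 - 15861) - 184*(-81) = -6849 + 14904 = 8055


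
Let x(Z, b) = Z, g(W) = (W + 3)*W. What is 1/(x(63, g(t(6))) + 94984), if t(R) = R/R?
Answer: 1/95047 ≈ 1.0521e-5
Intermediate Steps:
t(R) = 1
g(W) = W*(3 + W) (g(W) = (3 + W)*W = W*(3 + W))
1/(x(63, g(t(6))) + 94984) = 1/(63 + 94984) = 1/95047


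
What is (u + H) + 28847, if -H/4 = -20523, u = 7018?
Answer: 117957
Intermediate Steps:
H = 82092 (H = -4*(-20523) = 82092)
(u + H) + 28847 = (7018 + 82092) + 28847 = 89110 + 28847 = 117957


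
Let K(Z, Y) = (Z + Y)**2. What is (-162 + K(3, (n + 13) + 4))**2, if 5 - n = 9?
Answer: 8836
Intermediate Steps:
n = -4 (n = 5 - 1*9 = 5 - 9 = -4)
K(Z, Y) = (Y + Z)**2
(-162 + K(3, (n + 13) + 4))**2 = (-162 + (((-4 + 13) + 4) + 3)**2)**2 = (-162 + ((9 + 4) + 3)**2)**2 = (-162 + (13 + 3)**2)**2 = (-162 + 16**2)**2 = (-162 + 256)**2 = 94**2 = 8836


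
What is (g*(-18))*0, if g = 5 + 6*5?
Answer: 0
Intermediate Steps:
g = 35 (g = 5 + 30 = 35)
(g*(-18))*0 = (35*(-18))*0 = -630*0 = 0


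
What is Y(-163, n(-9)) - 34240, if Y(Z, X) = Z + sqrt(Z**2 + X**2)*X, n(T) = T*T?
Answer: -34403 + 81*sqrt(33130) ≈ -19660.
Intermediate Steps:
n(T) = T**2
Y(Z, X) = Z + X*sqrt(X**2 + Z**2) (Y(Z, X) = Z + sqrt(X**2 + Z**2)*X = Z + X*sqrt(X**2 + Z**2))
Y(-163, n(-9)) - 34240 = (-163 + (-9)**2*sqrt(((-9)**2)**2 + (-163)**2)) - 34240 = (-163 + 81*sqrt(81**2 + 26569)) - 34240 = (-163 + 81*sqrt(6561 + 26569)) - 34240 = (-163 + 81*sqrt(33130)) - 34240 = -34403 + 81*sqrt(33130)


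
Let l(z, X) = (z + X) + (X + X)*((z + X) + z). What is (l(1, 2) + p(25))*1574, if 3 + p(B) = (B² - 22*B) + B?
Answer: 182584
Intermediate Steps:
p(B) = -3 + B² - 21*B (p(B) = -3 + ((B² - 22*B) + B) = -3 + (B² - 21*B) = -3 + B² - 21*B)
l(z, X) = X + z + 2*X*(X + 2*z) (l(z, X) = (X + z) + (2*X)*((X + z) + z) = (X + z) + (2*X)*(X + 2*z) = (X + z) + 2*X*(X + 2*z) = X + z + 2*X*(X + 2*z))
(l(1, 2) + p(25))*1574 = ((2 + 1 + 2*2² + 4*2*1) + (-3 + 25² - 21*25))*1574 = ((2 + 1 + 2*4 + 8) + (-3 + 625 - 525))*1574 = ((2 + 1 + 8 + 8) + 97)*1574 = (19 + 97)*1574 = 116*1574 = 182584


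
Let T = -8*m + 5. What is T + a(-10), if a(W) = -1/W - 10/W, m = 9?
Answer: -659/10 ≈ -65.900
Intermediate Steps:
a(W) = -11/W
T = -67 (T = -8*9 + 5 = -72 + 5 = -67)
T + a(-10) = -67 - 11/(-10) = -67 - 11*(-⅒) = -67 + 11/10 = -659/10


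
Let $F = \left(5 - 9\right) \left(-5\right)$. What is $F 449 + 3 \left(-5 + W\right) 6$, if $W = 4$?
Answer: $8962$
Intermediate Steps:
$F = 20$ ($F = \left(-4\right) \left(-5\right) = 20$)
$F 449 + 3 \left(-5 + W\right) 6 = 20 \cdot 449 + 3 \left(-5 + 4\right) 6 = 8980 + 3 \left(-1\right) 6 = 8980 - 18 = 8962$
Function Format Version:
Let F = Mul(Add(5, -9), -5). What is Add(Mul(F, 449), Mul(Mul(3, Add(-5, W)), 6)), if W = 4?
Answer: 8962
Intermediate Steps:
F = 20 (F = Mul(-4, -5) = 20)
Add(Mul(F, 449), Mul(Mul(3, Add(-5, W)), 6)) = Add(Mul(20, 449), Mul(Mul(3, Add(-5, 4)), 6)) = Add(8980, Mul(Mul(3, -1), 6)) = Add(8980, Mul(-3, 6)) = Add(8980, -18) = 8962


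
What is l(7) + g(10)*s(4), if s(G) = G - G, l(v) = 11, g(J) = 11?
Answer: 11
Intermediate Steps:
s(G) = 0
l(7) + g(10)*s(4) = 11 + 11*0 = 11 + 0 = 11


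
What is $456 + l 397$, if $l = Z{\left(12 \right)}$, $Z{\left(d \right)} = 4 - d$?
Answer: $-2720$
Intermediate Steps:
$l = -8$ ($l = 4 - 12 = -8$)
$456 + l 397 = 456 - 3176 = -2720$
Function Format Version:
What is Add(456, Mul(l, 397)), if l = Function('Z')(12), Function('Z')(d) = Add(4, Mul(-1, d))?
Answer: -2720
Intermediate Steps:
l = -8 (l = Add(4, Mul(-1, 12)) = Add(4, -12) = -8)
Add(456, Mul(l, 397)) = Add(456, Mul(-8, 397)) = Add(456, -3176) = -2720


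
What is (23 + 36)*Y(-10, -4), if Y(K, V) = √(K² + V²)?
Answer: 118*√29 ≈ 635.45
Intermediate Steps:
(23 + 36)*Y(-10, -4) = (23 + 36)*√((-10)² + (-4)²) = 59*√(100 + 16) = 59*√116 = 59*(2*√29) = 118*√29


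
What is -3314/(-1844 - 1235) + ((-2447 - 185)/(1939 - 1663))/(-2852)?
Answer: 327090707/302955126 ≈ 1.0797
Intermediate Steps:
-3314/(-1844 - 1235) + ((-2447 - 185)/(1939 - 1663))/(-2852) = -3314/(-3079) - 2632/276*(-1/2852) = -3314*(-1/3079) - 2632*1/276*(-1/2852) = 3314/3079 - 658/69*(-1/2852) = 3314/3079 + 329/98394 = 327090707/302955126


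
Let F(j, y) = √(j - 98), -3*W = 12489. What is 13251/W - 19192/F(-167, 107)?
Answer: -13251/4163 + 19192*I*√265/265 ≈ -3.183 + 1179.0*I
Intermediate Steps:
W = -4163 (W = -⅓*12489 = -4163)
F(j, y) = √(-98 + j)
13251/W - 19192/F(-167, 107) = 13251/(-4163) - 19192/√(-98 - 167) = 13251*(-1/4163) - 19192*(-I*√265/265) = -13251/4163 - 19192*(-I*√265/265) = -13251/4163 - (-19192)*I*√265/265 = -13251/4163 + 19192*I*√265/265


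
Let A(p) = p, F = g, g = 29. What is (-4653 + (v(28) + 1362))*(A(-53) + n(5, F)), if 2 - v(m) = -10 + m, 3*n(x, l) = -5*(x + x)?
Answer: 691163/3 ≈ 2.3039e+5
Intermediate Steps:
F = 29
n(x, l) = -10*x/3 (n(x, l) = (-5*(x + x))/3 = (-10*x)/3 = -10*x/3)
v(m) = 12 - m (v(m) = 2 - (-10 + m) = 2 + (10 - m) = 12 - m)
(-4653 + (v(28) + 1362))*(A(-53) + n(5, F)) = (-4653 + ((12 - 1*28) + 1362))*(-53 - 10/3*5) = (-4653 + ((12 - 28) + 1362))*(-53 - 50/3) = (-4653 + (-16 + 1362))*(-209/3) = (-4653 + 1346)*(-209/3) = -3307*(-209/3) = 691163/3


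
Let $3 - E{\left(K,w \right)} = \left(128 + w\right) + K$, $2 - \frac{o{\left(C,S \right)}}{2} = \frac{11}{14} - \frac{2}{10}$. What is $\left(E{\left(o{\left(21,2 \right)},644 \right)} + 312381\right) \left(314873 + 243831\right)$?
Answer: $\frac{6093405167984}{35} \approx 1.741 \cdot 10^{11}$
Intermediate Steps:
$o{\left(C,S \right)} = \frac{99}{35}$ ($o{\left(C,S \right)} = 4 - 2 \left(\frac{11}{14} - \frac{2}{10}\right) = 4 - 2 \left(11 \cdot \frac{1}{14} - \frac{1}{5}\right) = 4 - 2 \left(\frac{11}{14} - \frac{1}{5}\right) = 4 - \frac{41}{35} = \frac{99}{35}$)
$E{\left(K,w \right)} = -125 - K - w$ ($E{\left(K,w \right)} = 3 - \left(\left(128 + w\right) + K\right) = 3 - \left(128 + K + w\right) = -125 - K - w$)
$\left(E{\left(o{\left(21,2 \right)},644 \right)} + 312381\right) \left(314873 + 243831\right) = \left(\left(-125 - \frac{99}{35} - 644\right) + 312381\right) \left(314873 + 243831\right) = \left(\left(-125 - \frac{99}{35} - 644\right) + 312381\right) 558704 = \left(- \frac{27014}{35} + 312381\right) 558704 = \frac{10906321}{35} \cdot 558704 = \frac{6093405167984}{35}$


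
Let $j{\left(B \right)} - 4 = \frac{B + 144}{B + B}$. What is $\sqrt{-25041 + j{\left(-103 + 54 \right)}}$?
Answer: $\frac{i \sqrt{4907442}}{14} \approx 158.23 i$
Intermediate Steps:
$j{\left(B \right)} = 4 + \frac{144 + B}{2 B}$ ($j{\left(B \right)} = 4 + \frac{B + 144}{B + B} = 4 + \frac{144 + B}{2 B}$)
$\sqrt{-25041 + j{\left(-103 + 54 \right)}} = \sqrt{-25041 + \left(\frac{9}{2} + \frac{72}{-103 + 54}\right)} = \sqrt{-25041 + \left(\frac{9}{2} + \frac{72}{-49}\right)} = \sqrt{-25041 + \left(\frac{9}{2} + 72 \left(- \frac{1}{49}\right)\right)} = \sqrt{-25041 + \left(\frac{9}{2} - \frac{72}{49}\right)} = \sqrt{-25041 + \frac{297}{98}} = \sqrt{- \frac{2453721}{98}} = \frac{i \sqrt{4907442}}{14}$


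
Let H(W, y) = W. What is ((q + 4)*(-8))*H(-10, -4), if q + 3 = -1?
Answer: 0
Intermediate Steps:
q = -4 (q = -3 - 1 = -4)
((q + 4)*(-8))*H(-10, -4) = ((-4 + 4)*(-8))*(-10) = (0*(-8))*(-10) = 0*(-10) = 0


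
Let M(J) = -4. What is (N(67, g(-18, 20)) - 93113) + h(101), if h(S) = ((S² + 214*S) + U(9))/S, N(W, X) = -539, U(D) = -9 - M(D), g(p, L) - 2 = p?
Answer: -9427042/101 ≈ -93337.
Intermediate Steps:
g(p, L) = 2 + p
U(D) = -5 (U(D) = -9 - 1*(-4) = -9 + 4 = -5)
h(S) = (-5 + S² + 214*S)/S (h(S) = ((S² + 214*S) - 5)/S = (-5 + S² + 214*S)/S)
(N(67, g(-18, 20)) - 93113) + h(101) = (-539 - 93113) + (214 + 101 - 5/101) = -93652 + (214 + 101 - 5*1/101) = -93652 + (214 + 101 - 5/101) = -93652 + 31810/101 = -9427042/101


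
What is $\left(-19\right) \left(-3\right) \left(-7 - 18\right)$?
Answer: $-1425$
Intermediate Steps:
$\left(-19\right) \left(-3\right) \left(-7 - 18\right) = 57 \left(-25\right) = -1425$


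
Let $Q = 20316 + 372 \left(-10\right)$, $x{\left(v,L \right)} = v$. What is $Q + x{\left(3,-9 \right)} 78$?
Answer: $16830$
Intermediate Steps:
$Q = 16596$ ($Q = 20316 - 3720 = 16596$)
$Q + x{\left(3,-9 \right)} 78 = 16596 + 3 \cdot 78 = 16596 + 234 = 16830$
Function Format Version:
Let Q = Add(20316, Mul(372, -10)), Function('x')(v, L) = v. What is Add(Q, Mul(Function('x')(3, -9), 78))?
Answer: 16830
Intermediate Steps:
Q = 16596 (Q = Add(20316, -3720) = 16596)
Add(Q, Mul(Function('x')(3, -9), 78)) = Add(16596, Mul(3, 78)) = Add(16596, 234) = 16830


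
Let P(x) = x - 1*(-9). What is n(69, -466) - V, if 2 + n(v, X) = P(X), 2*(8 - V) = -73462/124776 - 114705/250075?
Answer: -2917661999953/6240671640 ≈ -467.52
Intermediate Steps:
P(x) = 9 + x (P(x) = x + 9 = 9 + x)
V = 53193717193/6240671640 (V = 8 - (-73462/124776 - 114705/250075)/2 = 8 - (-73462*1/124776 - 114705*1/250075)/2 = 8 - (-36731/62388 - 22941/50015)/2 = 8 - ½*(-3268344073/3120335820) = 8 + 3268344073/6240671640 = 53193717193/6240671640 ≈ 8.5237)
n(v, X) = 7 + X (n(v, X) = -2 + (9 + X) = 7 + X)
n(69, -466) - V = (7 - 466) - 1*53193717193/6240671640 = -459 - 53193717193/6240671640 = -2917661999953/6240671640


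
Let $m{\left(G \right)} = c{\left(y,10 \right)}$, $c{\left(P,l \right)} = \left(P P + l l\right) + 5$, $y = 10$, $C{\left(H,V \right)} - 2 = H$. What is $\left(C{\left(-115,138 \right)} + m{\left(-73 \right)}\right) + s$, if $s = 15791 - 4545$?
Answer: $11338$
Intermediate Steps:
$C{\left(H,V \right)} = 2 + H$
$c{\left(P,l \right)} = 5 + P^{2} + l^{2}$ ($c{\left(P,l \right)} = \left(P^{2} + l^{2}\right) + 5 = 5 + P^{2} + l^{2}$)
$s = 11246$
$m{\left(G \right)} = 205$ ($m{\left(G \right)} = 5 + 10^{2} + 10^{2} = 5 + 100 + 100 = 205$)
$\left(C{\left(-115,138 \right)} + m{\left(-73 \right)}\right) + s = \left(\left(2 - 115\right) + 205\right) + 11246 = \left(-113 + 205\right) + 11246 = 92 + 11246 = 11338$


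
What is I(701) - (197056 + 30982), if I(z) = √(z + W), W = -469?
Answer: -228038 + 2*√58 ≈ -2.2802e+5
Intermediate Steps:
I(z) = √(-469 + z) (I(z) = √(z - 469) = √(-469 + z))
I(701) - (197056 + 30982) = √(-469 + 701) - (197056 + 30982) = √232 - 1*228038 = 2*√58 - 228038 = -228038 + 2*√58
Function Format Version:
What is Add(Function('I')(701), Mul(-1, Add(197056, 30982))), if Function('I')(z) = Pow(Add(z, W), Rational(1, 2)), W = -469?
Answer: Add(-228038, Mul(2, Pow(58, Rational(1, 2)))) ≈ -2.2802e+5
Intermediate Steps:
Function('I')(z) = Pow(Add(-469, z), Rational(1, 2)) (Function('I')(z) = Pow(Add(z, -469), Rational(1, 2)) = Pow(Add(-469, z), Rational(1, 2)))
Add(Function('I')(701), Mul(-1, Add(197056, 30982))) = Add(Pow(Add(-469, 701), Rational(1, 2)), Mul(-1, Add(197056, 30982))) = Add(Pow(232, Rational(1, 2)), Mul(-1, 228038)) = Add(Mul(2, Pow(58, Rational(1, 2))), -228038) = Add(-228038, Mul(2, Pow(58, Rational(1, 2))))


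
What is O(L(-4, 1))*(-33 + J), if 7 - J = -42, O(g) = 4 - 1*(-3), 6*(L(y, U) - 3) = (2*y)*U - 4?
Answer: 112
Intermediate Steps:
L(y, U) = 7/3 + U*y/3 (L(y, U) = 3 + ((2*y)*U - 4)/6 = 3 + (2*U*y - 4)/6 = 3 + (-4 + 2*U*y)/6 = 3 + (-⅔ + U*y/3) = 7/3 + U*y/3)
O(g) = 7 (O(g) = 4 + 3 = 7)
J = 49 (J = 7 - 1*(-42) = 7 + 42 = 49)
O(L(-4, 1))*(-33 + J) = 7*(-33 + 49) = 7*16 = 112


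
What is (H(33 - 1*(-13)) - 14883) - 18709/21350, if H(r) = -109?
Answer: -320097909/21350 ≈ -14993.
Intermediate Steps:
(H(33 - 1*(-13)) - 14883) - 18709/21350 = (-109 - 14883) - 18709/21350 = -14992 - 18709*1/21350 = -14992 - 18709/21350 = -320097909/21350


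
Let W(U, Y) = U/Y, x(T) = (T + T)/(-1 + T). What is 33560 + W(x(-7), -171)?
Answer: 22955033/684 ≈ 33560.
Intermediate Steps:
x(T) = 2*T/(-1 + T) (x(T) = (2*T)/(-1 + T) = 2*T/(-1 + T))
33560 + W(x(-7), -171) = 33560 + (2*(-7)/(-1 - 7))/(-171) = 33560 + (2*(-7)/(-8))*(-1/171) = 33560 + (2*(-7)*(-⅛))*(-1/171) = 33560 + (7/4)*(-1/171) = 33560 - 7/684 = 22955033/684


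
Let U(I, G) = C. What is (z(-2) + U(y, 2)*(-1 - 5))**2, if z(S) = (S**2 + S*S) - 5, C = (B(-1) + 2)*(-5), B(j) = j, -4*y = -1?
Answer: 1089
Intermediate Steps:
y = 1/4 (y = -1/4*(-1) = 1/4 ≈ 0.25000)
C = -5 (C = (-1 + 2)*(-5) = 1*(-5) = -5)
U(I, G) = -5
z(S) = -5 + 2*S**2 (z(S) = (S**2 + S**2) - 5 = 2*S**2 - 5 = -5 + 2*S**2)
(z(-2) + U(y, 2)*(-1 - 5))**2 = ((-5 + 2*(-2)**2) - 5*(-1 - 5))**2 = ((-5 + 2*4) - 5*(-6))**2 = ((-5 + 8) + 30)**2 = (3 + 30)**2 = 33**2 = 1089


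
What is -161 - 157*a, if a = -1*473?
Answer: 74100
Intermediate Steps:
a = -473
-161 - 157*a = -161 - 157*(-473) = -161 + 74261 = 74100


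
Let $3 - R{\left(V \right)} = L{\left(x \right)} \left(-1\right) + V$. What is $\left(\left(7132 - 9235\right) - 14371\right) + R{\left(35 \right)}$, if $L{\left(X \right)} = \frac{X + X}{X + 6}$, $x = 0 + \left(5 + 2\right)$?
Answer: $- \frac{214564}{13} \approx -16505.0$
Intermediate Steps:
$x = 7$ ($x = 0 + 7 = 7$)
$L{\left(X \right)} = \frac{2 X}{6 + X}$
$R{\left(V \right)} = \frac{53}{13} - V$ ($R{\left(V \right)} = 3 - \left(2 \cdot 7 \frac{1}{6 + 7} \left(-1\right) + V\right) = 3 - \left(2 \cdot 7 \cdot \frac{1}{13} \left(-1\right) + V\right) = 3 - \left(\frac{14}{13} \left(-1\right) + V\right) = 3 - \left(- \frac{14}{13} + V\right) = \frac{53}{13} - V$)
$\left(\left(7132 - 9235\right) - 14371\right) + R{\left(35 \right)} = \left(\left(7132 - 9235\right) - 14371\right) + \left(\frac{53}{13} - 35\right) = \left(-2103 - 14371\right) + \left(\frac{53}{13} - 35\right) = -16474 - \frac{402}{13} = - \frac{214564}{13}$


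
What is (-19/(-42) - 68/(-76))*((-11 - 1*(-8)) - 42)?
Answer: -16125/266 ≈ -60.620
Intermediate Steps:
(-19/(-42) - 68/(-76))*((-11 - 1*(-8)) - 42) = (-19*(-1/42) - 68*(-1/76))*((-11 + 8) - 42) = (19/42 + 17/19)*(-3 - 42) = (1075/798)*(-45) = -16125/266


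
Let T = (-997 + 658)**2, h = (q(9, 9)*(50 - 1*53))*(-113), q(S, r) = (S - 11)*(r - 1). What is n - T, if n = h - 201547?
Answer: -321892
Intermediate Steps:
q(S, r) = (-1 + r)*(-11 + S) (q(S, r) = (-11 + S)*(-1 + r) = (-1 + r)*(-11 + S))
h = -5424 (h = ((11 - 1*9 - 11*9 + 9*9)*(50 - 1*53))*(-113) = ((11 - 9 - 99 + 81)*(50 - 53))*(-113) = -16*(-3)*(-113) = 48*(-113) = -5424)
T = 114921 (T = (-339)**2 = 114921)
n = -206971 (n = -5424 - 201547 = -206971)
n - T = -206971 - 1*114921 = -206971 - 114921 = -321892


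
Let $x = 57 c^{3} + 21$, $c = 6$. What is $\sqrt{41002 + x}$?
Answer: $\sqrt{53335} \approx 230.94$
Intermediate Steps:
$x = 12333$ ($x = 57 \cdot 6^{3} + 21 = 57 \cdot 216 + 21 = 12312 + 21 = 12333$)
$\sqrt{41002 + x} = \sqrt{41002 + 12333} = \sqrt{53335}$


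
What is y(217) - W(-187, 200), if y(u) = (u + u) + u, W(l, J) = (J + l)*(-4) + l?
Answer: 890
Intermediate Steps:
W(l, J) = -4*J - 3*l (W(l, J) = (-4*J - 4*l) + l = -4*J - 3*l)
y(u) = 3*u (y(u) = 2*u + u = 3*u)
y(217) - W(-187, 200) = 3*217 - (-4*200 - 3*(-187)) = 651 - (-800 + 561) = 651 - 1*(-239) = 651 + 239 = 890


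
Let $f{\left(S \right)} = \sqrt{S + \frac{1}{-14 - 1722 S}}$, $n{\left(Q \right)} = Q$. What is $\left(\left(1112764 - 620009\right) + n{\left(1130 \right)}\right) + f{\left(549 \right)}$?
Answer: $493885 + \frac{\sqrt{30667346971009}}{236348} \approx 4.9391 \cdot 10^{5}$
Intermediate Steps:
$\left(\left(1112764 - 620009\right) + n{\left(1130 \right)}\right) + f{\left(549 \right)} = \left(\left(1112764 - 620009\right) + 1130\right) + \sqrt{549 - \frac{1}{14 + 1722 \cdot 549}} = \left(492755 + 1130\right) + \sqrt{549 - \frac{1}{14 + 945378}} = 493885 + \sqrt{549 - \frac{1}{945392}} = 493885 + \sqrt{\frac{519020207}{945392}} = 493885 + \frac{\sqrt{30667346971009}}{236348}$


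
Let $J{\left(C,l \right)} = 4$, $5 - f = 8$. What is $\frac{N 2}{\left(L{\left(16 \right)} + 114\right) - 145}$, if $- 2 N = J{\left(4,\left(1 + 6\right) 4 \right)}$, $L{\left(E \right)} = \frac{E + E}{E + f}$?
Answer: $\frac{52}{371} \approx 0.14016$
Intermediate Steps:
$f = -3$ ($f = 5 - 8 = -3$)
$L{\left(E \right)} = \frac{2 E}{-3 + E}$ ($L{\left(E \right)} = \frac{E + E}{E - 3} = \frac{2 E}{-3 + E}$)
$N = -2$ ($N = \left(- \frac{1}{2}\right) 4 = -2$)
$\frac{N 2}{\left(L{\left(16 \right)} + 114\right) - 145} = \frac{\left(-2\right) 2}{\left(2 \cdot 16 \frac{1}{-3 + 16} + 114\right) - 145} = \frac{1}{\left(2 \cdot 16 \cdot \frac{1}{13} + 114\right) - 145} \left(-4\right) = \frac{1}{\left(\frac{32}{13} + 114\right) - 145} \left(-4\right) = \frac{1}{\frac{1514}{13} - 145} \left(-4\right) = \frac{1}{- \frac{371}{13}} \left(-4\right) = \left(- \frac{13}{371}\right) \left(-4\right) = \frac{52}{371}$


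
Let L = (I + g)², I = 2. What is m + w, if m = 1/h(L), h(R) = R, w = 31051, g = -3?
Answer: 31052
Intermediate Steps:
L = 1 (L = (2 - 3)² = (-1)² = 1)
m = 1 (m = 1/1 = 1)
m + w = 1 + 31051 = 31052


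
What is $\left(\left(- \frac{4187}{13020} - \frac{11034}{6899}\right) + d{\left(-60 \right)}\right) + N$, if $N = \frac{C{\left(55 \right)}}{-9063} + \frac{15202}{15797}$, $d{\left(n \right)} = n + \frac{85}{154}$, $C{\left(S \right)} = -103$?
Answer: $- \frac{2847857654037618881}{47153632862272860} \approx -60.395$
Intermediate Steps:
$d{\left(n \right)} = \frac{85}{154} + n$ ($d{\left(n \right)} = n + 85 \cdot \frac{1}{154} = n + \frac{85}{154} = \frac{85}{154} + n$)
$N = \frac{139402817}{143168211}$ ($N = - \frac{103}{-9063} + \frac{15202}{15797} = \left(-103\right) \left(- \frac{1}{9063}\right) + 15202 \cdot \frac{1}{15797} = \frac{103}{9063} + \frac{15202}{15797} = \frac{139402817}{143168211} \approx 0.9737$)
$\left(\left(- \frac{4187}{13020} - \frac{11034}{6899}\right) + d{\left(-60 \right)}\right) + N = \left(\left(- \frac{4187}{13020} - \frac{11034}{6899}\right) + \left(\frac{85}{154} - 60\right)\right) + \frac{139402817}{143168211} = \left(\left(\left(-4187\right) \frac{1}{13020} - \frac{11034}{6899}\right) - \frac{9155}{154}\right) + \frac{139402817}{143168211} = \left(\left(- \frac{4187}{13020} - \frac{11034}{6899}\right) - \frac{9155}{154}\right) + \frac{139402817}{143168211} = \left(- \frac{172548793}{89824980} - \frac{9155}{154}\right) + \frac{139402817}{143168211} = - \frac{60637157573}{988074780} + \frac{139402817}{143168211} = - \frac{2847857654037618881}{47153632862272860}$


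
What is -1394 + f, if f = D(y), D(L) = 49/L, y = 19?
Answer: -26437/19 ≈ -1391.4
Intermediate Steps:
f = 49/19 ≈ 2.5789
-1394 + f = -1394 + 49/19 = -26437/19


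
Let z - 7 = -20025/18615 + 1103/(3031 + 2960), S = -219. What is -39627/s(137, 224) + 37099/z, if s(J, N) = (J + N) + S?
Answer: 37367474394513/6448881010 ≈ 5794.4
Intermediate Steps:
z = 45414655/7434831 (z = 7 + (-20025/18615 + 1103/(3031 + 2960)) = 7 + (-20025*1/18615 + 1103/5991) = 7 + (-1335/1241 + 1103*(1/5991)) = 7 + (-1335/1241 + 1103/5991) = 7 - 6629162/7434831 = 45414655/7434831 ≈ 6.1084)
s(J, N) = -219 + J + N (s(J, N) = (J + N) - 219 = -219 + J + N)
-39627/s(137, 224) + 37099/z = -39627/(-219 + 137 + 224) + 37099/(45414655/7434831) = -39627/142 + 37099*(7434831/45414655) = -39627*1/142 + 275824795269/45414655 = -39627/142 + 275824795269/45414655 = 37367474394513/6448881010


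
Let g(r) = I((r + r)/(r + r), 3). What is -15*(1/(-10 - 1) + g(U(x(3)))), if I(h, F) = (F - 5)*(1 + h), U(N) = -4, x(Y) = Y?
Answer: 675/11 ≈ 61.364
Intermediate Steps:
I(h, F) = (1 + h)*(-5 + F) (I(h, F) = (-5 + F)*(1 + h) = (1 + h)*(-5 + F))
g(r) = -4 (g(r) = -5 + 3 - 5*(r + r)/(r + r) + 3*((r + r)/(r + r)) = -5 + 3 - 5*2*r/(2*r) + 3*((2*r)/((2*r))) = -5 + 3 - 5*2*r*1/(2*r) + 3*((2*r)*(1/(2*r))) = -5 + 3 - 5*1 + 3*1 = -5 + 3 - 5 + 3 = -4)
-15*(1/(-10 - 1) + g(U(x(3)))) = -15*(1/(-10 - 1) - 4) = -15*(1/(-11) - 4) = -15*(-1/11 - 4) = -15*(-45/11) = 675/11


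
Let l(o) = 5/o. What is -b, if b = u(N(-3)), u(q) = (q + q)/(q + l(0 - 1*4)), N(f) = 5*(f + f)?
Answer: -48/25 ≈ -1.9200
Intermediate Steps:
N(f) = 10*f (N(f) = 5*(2*f) = 10*f)
u(q) = 2*q/(-5/4 + q) (u(q) = (q + q)/(q + 5/(0 - 1*4)) = (2*q)/(q + 5/(0 - 4)) = (2*q)/(q + 5/(-4)) = (2*q)/(q + 5*(-1/4)) = (2*q)/(q - 5/4) = (2*q)/(-5/4 + q) = 2*q/(-5/4 + q))
b = 48/25 (b = 8*(10*(-3))/(-5 + 4*(10*(-3))) = 8*(-30)/(-5 + 4*(-30)) = 8*(-30)/(-5 - 120) = 8*(-30)/(-125) = 8*(-30)*(-1/125) = 48/25 ≈ 1.9200)
-b = -1*48/25 = -48/25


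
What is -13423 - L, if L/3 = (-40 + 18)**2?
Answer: -14875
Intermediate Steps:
L = 1452 (L = 3*(-40 + 18)**2 = 3*(-22)**2 = 3*484 = 1452)
-13423 - L = -13423 - 1*1452 = -13423 - 1452 = -14875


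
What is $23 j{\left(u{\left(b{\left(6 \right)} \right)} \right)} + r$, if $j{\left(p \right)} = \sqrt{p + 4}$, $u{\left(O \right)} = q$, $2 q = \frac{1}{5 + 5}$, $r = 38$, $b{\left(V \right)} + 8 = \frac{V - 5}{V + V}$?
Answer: $38 + \frac{207 \sqrt{5}}{10} \approx 84.287$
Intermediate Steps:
$b{\left(V \right)} = -8 + \frac{-5 + V}{2 V}$ ($b{\left(V \right)} = -8 + \frac{V - 5}{V + V} = -8 + \frac{-5 + V}{2 V}$)
$q = \frac{1}{20}$ ($q = \frac{1}{2 \left(5 + 5\right)} = \frac{1}{2 \cdot 10} = \frac{1}{2} \cdot \frac{1}{10} = \frac{1}{20} \approx 0.05$)
$u{\left(O \right)} = \frac{1}{20}$
$j{\left(p \right)} = \sqrt{4 + p}$
$23 j{\left(u{\left(b{\left(6 \right)} \right)} \right)} + r = 23 \sqrt{4 + \frac{1}{20}} + 38 = 23 \sqrt{\frac{81}{20}} + 38 = 23 \frac{9 \sqrt{5}}{10} + 38 = \frac{207 \sqrt{5}}{10} + 38 = 38 + \frac{207 \sqrt{5}}{10}$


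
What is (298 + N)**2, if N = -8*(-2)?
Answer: 98596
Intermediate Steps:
N = 16
(298 + N)**2 = (298 + 16)**2 = 314**2 = 98596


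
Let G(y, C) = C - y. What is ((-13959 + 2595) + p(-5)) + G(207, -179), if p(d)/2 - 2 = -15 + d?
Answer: -11786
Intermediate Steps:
p(d) = -26 + 2*d (p(d) = 4 + 2*(-15 + d) = 4 + (-30 + 2*d) = -26 + 2*d)
((-13959 + 2595) + p(-5)) + G(207, -179) = ((-13959 + 2595) + (-26 + 2*(-5))) + (-179 - 1*207) = (-11364 + (-26 - 10)) + (-179 - 207) = (-11364 - 36) - 386 = -11400 - 386 = -11786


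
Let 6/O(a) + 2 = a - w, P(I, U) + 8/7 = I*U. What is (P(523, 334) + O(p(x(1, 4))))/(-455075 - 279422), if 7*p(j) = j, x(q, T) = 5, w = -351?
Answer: -498888577/2097723432 ≈ -0.23782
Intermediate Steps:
p(j) = j/7
P(I, U) = -8/7 + I*U
O(a) = 6/(349 + a) (O(a) = 6/(-2 + (a - 1*(-351))) = 6/(-2 + (a + 351)) = 6/(-2 + (351 + a)) = 6/(349 + a))
(P(523, 334) + O(p(x(1, 4))))/(-455075 - 279422) = ((-8/7 + 523*334) + 6/(349 + (⅐)*5))/(-455075 - 279422) = ((-8/7 + 174682) + 6/(349 + 5/7))/(-734497) = (1222766/7 + 6/(2448/7))*(-1/734497) = (1222766/7 + 6*(7/2448))*(-1/734497) = (1222766/7 + 7/408)*(-1/734497) = (498888577/2856)*(-1/734497) = -498888577/2097723432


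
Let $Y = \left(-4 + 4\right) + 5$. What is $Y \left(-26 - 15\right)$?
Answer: $-205$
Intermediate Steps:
$Y = 5$ ($Y = 0 + 5 = 5$)
$Y \left(-26 - 15\right) = 5 \left(-26 - 15\right) = 5 \left(-41\right) = -205$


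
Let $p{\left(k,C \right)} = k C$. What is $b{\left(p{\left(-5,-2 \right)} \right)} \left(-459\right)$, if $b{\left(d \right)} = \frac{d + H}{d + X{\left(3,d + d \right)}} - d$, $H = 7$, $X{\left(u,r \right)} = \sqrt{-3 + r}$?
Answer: $\frac{302940}{83} + \frac{7803 \sqrt{17}}{83} \approx 4037.5$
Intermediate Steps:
$p{\left(k,C \right)} = C k$
$b{\left(d \right)} = - d + \frac{7 + d}{d + \sqrt{-3 + 2 d}}$ ($b{\left(d \right)} = \frac{d + 7}{d + \sqrt{-3 + \left(d + d\right)}} - d = \frac{7 + d}{d + \sqrt{-3 + 2 d}} - d = - d + \frac{7 + d}{d + \sqrt{-3 + 2 d}}$)
$b{\left(p{\left(-5,-2 \right)} \right)} \left(-459\right) = \frac{7 - -10 - \left(\left(-2\right) \left(-5\right)\right)^{2} - \left(-2\right) \left(-5\right) \sqrt{-3 + 2 \left(\left(-2\right) \left(-5\right)\right)}}{\left(-2\right) \left(-5\right) + \sqrt{-3 + 2 \left(\left(-2\right) \left(-5\right)\right)}} \left(-459\right) = \frac{7 + 10 - 10^{2} - 10 \sqrt{-3 + 2 \cdot 10}}{10 + \sqrt{-3 + 2 \cdot 10}} \left(-459\right) = \frac{7 + 10 - 100 - 10 \sqrt{-3 + 20}}{10 + \sqrt{-3 + 20}} \left(-459\right) = \frac{7 + 10 - 100 - 10 \sqrt{17}}{10 + \sqrt{17}} \left(-459\right) = \frac{-83 - 10 \sqrt{17}}{10 + \sqrt{17}} \left(-459\right) = - \frac{459 \left(-83 - 10 \sqrt{17}\right)}{10 + \sqrt{17}}$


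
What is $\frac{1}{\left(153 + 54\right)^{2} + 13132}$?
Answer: $\frac{1}{55981} \approx 1.7863 \cdot 10^{-5}$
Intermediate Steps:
$\frac{1}{\left(153 + 54\right)^{2} + 13132} = \frac{1}{207^{2} + 13132} = \frac{1}{42849 + 13132} = \frac{1}{55981}$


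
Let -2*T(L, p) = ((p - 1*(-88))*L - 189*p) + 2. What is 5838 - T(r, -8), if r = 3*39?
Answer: 11275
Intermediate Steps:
r = 117
T(L, p) = -1 + 189*p/2 - L*(88 + p)/2 (T(L, p) = -(((p - 1*(-88))*L - 189*p) + 2)/2 = -(((p + 88)*L - 189*p) + 2)/2 = -(((88 + p)*L - 189*p) + 2)/2 = -((L*(88 + p) - 189*p) + 2)/2 = -((-189*p + L*(88 + p)) + 2)/2 = -(2 - 189*p + L*(88 + p))/2 = -1 + 189*p/2 - L*(88 + p)/2)
5838 - T(r, -8) = 5838 - (-1 - 44*117 + (189/2)*(-8) - ½*117*(-8)) = 5838 - (-1 - 5148 - 756 + 468) = 5838 - 1*(-5437) = 5838 + 5437 = 11275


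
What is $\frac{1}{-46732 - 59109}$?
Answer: $- \frac{1}{105841} \approx -9.4481 \cdot 10^{-6}$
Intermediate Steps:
$\frac{1}{-46732 - 59109} = \frac{1}{-105841} = - \frac{1}{105841}$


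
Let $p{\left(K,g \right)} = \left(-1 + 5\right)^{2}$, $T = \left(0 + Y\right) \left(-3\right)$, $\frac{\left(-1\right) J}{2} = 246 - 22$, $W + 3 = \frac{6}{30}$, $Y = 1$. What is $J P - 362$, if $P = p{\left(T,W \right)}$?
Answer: $-7530$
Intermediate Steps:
$W = - \frac{14}{5}$ ($W = -3 + \frac{6}{30} = -3 + 6 \cdot \frac{1}{30} = -3 + \frac{1}{5} = - \frac{14}{5} \approx -2.8$)
$J = -448$ ($J = - 2 \left(246 - 22\right) = \left(-2\right) 224 = -448$)
$T = -3$ ($T = \left(0 + 1\right) \left(-3\right) = 1 \left(-3\right) = -3$)
$p{\left(K,g \right)} = 16$ ($p{\left(K,g \right)} = 4^{2} = 16$)
$P = 16$
$J P - 362 = \left(-448\right) 16 - 362 = -7168 - 362 = -7530$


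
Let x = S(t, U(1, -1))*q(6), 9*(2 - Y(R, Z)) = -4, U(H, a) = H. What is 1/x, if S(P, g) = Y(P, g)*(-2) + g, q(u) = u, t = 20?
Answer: -3/70 ≈ -0.042857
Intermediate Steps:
Y(R, Z) = 22/9 (Y(R, Z) = 2 - ⅑*(-4) = 2 + 4/9 = 22/9)
S(P, g) = -44/9 + g (S(P, g) = (22/9)*(-2) + g = -44/9 + g)
x = -70/3 (x = (-44/9 + 1)*6 = -35/9*6 = -70/3 ≈ -23.333)
1/x = 1/(-70/3) = -3/70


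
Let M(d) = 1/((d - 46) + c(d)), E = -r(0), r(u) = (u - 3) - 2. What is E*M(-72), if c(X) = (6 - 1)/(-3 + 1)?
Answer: -10/241 ≈ -0.041494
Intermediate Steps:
r(u) = -5 + u (r(u) = (-3 + u) - 2 = -5 + u)
E = 5 (E = -(-5 + 0) = -1*(-5) = 5)
c(X) = -5/2 (c(X) = 5/(-2) = 5*(-½) = -5/2)
M(d) = 1/(-97/2 + d) (M(d) = 1/((d - 46) - 5/2) = 1/((-46 + d) - 5/2) = 1/(-97/2 + d))
E*M(-72) = 5*(2/(-97 + 2*(-72))) = 5*(2/(-97 - 144)) = 5*(2/(-241)) = 5*(2*(-1/241)) = 5*(-2/241) = -10/241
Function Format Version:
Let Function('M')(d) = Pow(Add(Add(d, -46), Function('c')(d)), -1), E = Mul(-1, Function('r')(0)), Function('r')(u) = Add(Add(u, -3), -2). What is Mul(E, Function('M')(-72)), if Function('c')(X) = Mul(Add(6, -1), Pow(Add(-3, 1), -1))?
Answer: Rational(-10, 241) ≈ -0.041494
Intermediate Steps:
Function('r')(u) = Add(-5, u) (Function('r')(u) = Add(Add(-3, u), -2) = Add(-5, u))
E = 5 (E = Mul(-1, Add(-5, 0)) = Mul(-1, -5) = 5)
Function('c')(X) = Rational(-5, 2) (Function('c')(X) = Mul(5, Pow(-2, -1)) = Mul(5, Rational(-1, 2)) = Rational(-5, 2))
Function('M')(d) = Pow(Add(Rational(-97, 2), d), -1) (Function('M')(d) = Pow(Add(Add(d, -46), Rational(-5, 2)), -1) = Pow(Add(Add(-46, d), Rational(-5, 2)), -1) = Pow(Add(Rational(-97, 2), d), -1))
Mul(E, Function('M')(-72)) = Mul(5, Mul(2, Pow(Add(-97, Mul(2, -72)), -1))) = Mul(5, Mul(2, Pow(Add(-97, -144), -1))) = Mul(5, Mul(2, Pow(-241, -1))) = Mul(5, Mul(2, Rational(-1, 241))) = Mul(5, Rational(-2, 241)) = Rational(-10, 241)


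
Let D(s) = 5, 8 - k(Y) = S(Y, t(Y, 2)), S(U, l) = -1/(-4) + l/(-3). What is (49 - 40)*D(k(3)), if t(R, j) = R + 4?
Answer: 45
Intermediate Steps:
t(R, j) = 4 + R
S(U, l) = 1/4 - l/3 (S(U, l) = -1*(-1/4) + l*(-1/3) = 1/4 - l/3)
k(Y) = 109/12 + Y/3 (k(Y) = 8 - (1/4 - (4 + Y)/3) = 8 - (1/4 + (-4/3 - Y/3)) = 8 - (-13/12 - Y/3) = 8 + (13/12 + Y/3) = 109/12 + Y/3)
(49 - 40)*D(k(3)) = (49 - 40)*5 = 9*5 = 45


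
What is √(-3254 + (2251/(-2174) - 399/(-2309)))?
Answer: I*√82016193215144902/5019766 ≈ 57.051*I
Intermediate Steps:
√(-3254 + (2251/(-2174) - 399/(-2309))) = √(-3254 + (2251*(-1/2174) - 399*(-1/2309))) = √(-3254 + (-2251/2174 + 399/2309)) = √(-3254 - 4330133/5019766) = √(-16338648697/5019766) = I*√82016193215144902/5019766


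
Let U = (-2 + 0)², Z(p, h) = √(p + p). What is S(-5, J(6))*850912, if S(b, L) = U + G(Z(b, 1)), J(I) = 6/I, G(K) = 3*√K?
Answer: 3403648 + 2552736*10^(¼)*√I ≈ 6.6135e+6 + 3.2099e+6*I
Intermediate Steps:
Z(p, h) = √2*√p (Z(p, h) = √(2*p) = √2*√p)
U = 4 (U = (-2)² = 4)
S(b, L) = 4 + 3*2^(¼)*b^(¼) (S(b, L) = 4 + 3*√(√2*√b) = 4 + 3*(2^(¼)*b^(¼)) = 4 + 3*2^(¼)*b^(¼))
S(-5, J(6))*850912 = (4 + 3*2^(¼)*(-5)^(¼))*850912 = (4 + 3*(-10)^(¼))*850912 = 3403648 + 2552736*(-10)^(¼)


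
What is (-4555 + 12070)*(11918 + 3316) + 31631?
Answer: 114515141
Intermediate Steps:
(-4555 + 12070)*(11918 + 3316) + 31631 = 7515*15234 + 31631 = 114483510 + 31631 = 114515141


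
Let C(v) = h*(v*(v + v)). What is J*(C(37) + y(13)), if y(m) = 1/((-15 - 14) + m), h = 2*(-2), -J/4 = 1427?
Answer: 250057491/4 ≈ 6.2514e+7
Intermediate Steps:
J = -5708 (J = -4*1427 = -5708)
h = -4
C(v) = -8*v² (C(v) = -4*v*(v + v) = -4*v*2*v = -8*v²)
y(m) = 1/(-29 + m)
J*(C(37) + y(13)) = -5708*(-8*37² + 1/(-29 + 13)) = -5708*(-8*1369 + 1/(-16)) = -5708*(-10952 - 1/16) = -5708*(-175233/16) = 250057491/4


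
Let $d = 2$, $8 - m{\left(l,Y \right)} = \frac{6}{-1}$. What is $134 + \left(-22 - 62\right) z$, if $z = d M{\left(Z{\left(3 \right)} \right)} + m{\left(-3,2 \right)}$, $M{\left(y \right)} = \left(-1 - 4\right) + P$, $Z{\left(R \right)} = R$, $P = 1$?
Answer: $-370$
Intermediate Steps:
$m{\left(l,Y \right)} = 14$ ($m{\left(l,Y \right)} = 8 - \frac{6}{-1} = 8 - 6 \left(-1\right) = 8 - -6 = 8 + 6 = 14$)
$M{\left(y \right)} = -4$ ($M{\left(y \right)} = \left(-1 - 4\right) + 1 = -5 + 1 = -4$)
$z = 6$ ($z = 2 \left(-4\right) + 14 = -8 + 14 = 6$)
$134 + \left(-22 - 62\right) z = 134 + \left(-22 - 62\right) 6 = 134 - 504 = -370$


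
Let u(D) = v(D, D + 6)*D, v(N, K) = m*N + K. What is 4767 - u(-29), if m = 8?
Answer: -2628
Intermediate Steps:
v(N, K) = K + 8*N (v(N, K) = 8*N + K = K + 8*N)
u(D) = D*(6 + 9*D) (u(D) = ((D + 6) + 8*D)*D = ((6 + D) + 8*D)*D = (6 + 9*D)*D = D*(6 + 9*D))
4767 - u(-29) = 4767 - 3*(-29)*(2 + 3*(-29)) = 4767 - 3*(-29)*(2 - 87) = 4767 - 3*(-29)*(-85) = 4767 - 1*7395 = 4767 - 7395 = -2628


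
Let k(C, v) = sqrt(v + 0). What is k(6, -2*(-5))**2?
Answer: 10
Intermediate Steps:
k(C, v) = sqrt(v)
k(6, -2*(-5))**2 = (sqrt(-2*(-5)))**2 = (sqrt(10))**2 = 10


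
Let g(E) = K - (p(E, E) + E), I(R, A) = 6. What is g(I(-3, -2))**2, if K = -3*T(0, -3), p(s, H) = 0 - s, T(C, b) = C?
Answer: 0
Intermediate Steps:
p(s, H) = -s
K = 0 (K = -3*0 = 0)
g(E) = 0 (g(E) = 0 - (-E + E) = 0 - 1*0 = 0 + 0 = 0)
g(I(-3, -2))**2 = 0**2 = 0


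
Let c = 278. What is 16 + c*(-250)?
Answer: -69484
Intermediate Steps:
16 + c*(-250) = 16 + 278*(-250) = 16 - 69500 = -69484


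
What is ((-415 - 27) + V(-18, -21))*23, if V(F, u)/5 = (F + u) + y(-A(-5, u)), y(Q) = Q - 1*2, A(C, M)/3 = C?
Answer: -13156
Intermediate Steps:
A(C, M) = 3*C
y(Q) = -2 + Q (y(Q) = Q - 2 = -2 + Q)
V(F, u) = 65 + 5*F + 5*u (V(F, u) = 5*((F + u) + (-2 - 3*(-5))) = 5*((F + u) + (-2 - 1*(-15))) = 5*((F + u) + (-2 + 15)) = 5*((F + u) + 13) = 5*(13 + F + u) = 65 + 5*F + 5*u)
((-415 - 27) + V(-18, -21))*23 = ((-415 - 27) + (65 + 5*(-18) + 5*(-21)))*23 = (-442 + (65 - 90 - 105))*23 = (-442 - 130)*23 = -572*23 = -13156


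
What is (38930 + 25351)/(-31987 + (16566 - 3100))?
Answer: -64281/18521 ≈ -3.4707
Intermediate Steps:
(38930 + 25351)/(-31987 + (16566 - 3100)) = 64281/(-31987 + 13466) = 64281/(-18521) = 64281*(-1/18521) = -64281/18521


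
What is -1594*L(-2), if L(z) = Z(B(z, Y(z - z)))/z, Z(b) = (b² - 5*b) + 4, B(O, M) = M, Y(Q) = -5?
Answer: 43038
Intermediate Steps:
Z(b) = 4 + b² - 5*b
L(z) = 54/z (L(z) = (4 + (-5)² - 5*(-5))/z = (4 + 25 + 25)/z = 54/z)
-1594*L(-2) = -86076/(-2) = -86076*(-1)/2 = -1594*(-27) = 43038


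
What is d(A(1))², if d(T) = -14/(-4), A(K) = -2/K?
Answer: 49/4 ≈ 12.250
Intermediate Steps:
d(T) = 7/2 (d(T) = -14*(-¼) = 7/2)
d(A(1))² = (7/2)² = 49/4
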